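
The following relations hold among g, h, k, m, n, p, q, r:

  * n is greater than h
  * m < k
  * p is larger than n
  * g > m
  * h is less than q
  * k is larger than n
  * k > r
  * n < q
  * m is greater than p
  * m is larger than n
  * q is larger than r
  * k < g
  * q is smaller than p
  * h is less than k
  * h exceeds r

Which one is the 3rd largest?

m

Chaining the given pairs: r < h < n < q < p < m < k < g.
The 3rd largest is m.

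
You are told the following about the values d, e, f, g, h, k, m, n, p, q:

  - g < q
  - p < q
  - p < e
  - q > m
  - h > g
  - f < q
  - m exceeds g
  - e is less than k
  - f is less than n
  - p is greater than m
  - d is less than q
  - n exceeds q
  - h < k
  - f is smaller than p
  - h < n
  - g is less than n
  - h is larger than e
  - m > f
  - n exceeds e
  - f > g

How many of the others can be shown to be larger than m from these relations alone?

6

From m the given relations immediately reach p, q.
From those, e, n — 4 in total.
From those, h, k — 6 in total.
No other element is forced above m by the given relations, so the count is 6.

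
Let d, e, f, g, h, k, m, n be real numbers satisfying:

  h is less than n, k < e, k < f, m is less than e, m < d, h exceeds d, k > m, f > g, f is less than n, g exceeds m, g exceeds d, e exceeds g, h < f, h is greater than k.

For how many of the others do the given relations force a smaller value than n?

6

Directly below n: h, f.
One step further: k, d, g (5 so far).
One step further: m (6 so far).
No other element is forced below n by the given relations, so the count is 6.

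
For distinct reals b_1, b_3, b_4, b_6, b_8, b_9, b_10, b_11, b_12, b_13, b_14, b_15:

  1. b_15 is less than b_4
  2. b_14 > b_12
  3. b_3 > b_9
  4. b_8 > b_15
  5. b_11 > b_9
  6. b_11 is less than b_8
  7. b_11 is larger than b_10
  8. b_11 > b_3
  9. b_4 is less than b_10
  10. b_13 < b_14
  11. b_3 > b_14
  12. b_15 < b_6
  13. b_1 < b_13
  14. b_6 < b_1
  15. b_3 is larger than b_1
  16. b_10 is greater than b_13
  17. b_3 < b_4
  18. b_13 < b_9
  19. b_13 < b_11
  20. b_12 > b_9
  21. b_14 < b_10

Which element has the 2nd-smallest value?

Chaining the given pairs: b_15 < b_6 < b_1 < b_13 < b_9 < b_12 < b_14 < b_3 < b_4 < b_10 < b_11 < b_8.
Counting 2 from the smallest end gives b_6.

b_6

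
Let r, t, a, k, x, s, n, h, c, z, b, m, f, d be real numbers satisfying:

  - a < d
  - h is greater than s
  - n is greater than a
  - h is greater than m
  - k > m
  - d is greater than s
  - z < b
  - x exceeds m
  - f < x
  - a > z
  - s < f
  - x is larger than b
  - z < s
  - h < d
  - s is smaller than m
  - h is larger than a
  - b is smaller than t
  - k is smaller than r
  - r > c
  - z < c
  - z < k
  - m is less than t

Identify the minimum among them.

Chaining upward from z: directly above it, c, s, a, k, b; then m, f, t, x, h, n, d, r.
That covers every other element, and nothing is given below z, so z is the minimum.

z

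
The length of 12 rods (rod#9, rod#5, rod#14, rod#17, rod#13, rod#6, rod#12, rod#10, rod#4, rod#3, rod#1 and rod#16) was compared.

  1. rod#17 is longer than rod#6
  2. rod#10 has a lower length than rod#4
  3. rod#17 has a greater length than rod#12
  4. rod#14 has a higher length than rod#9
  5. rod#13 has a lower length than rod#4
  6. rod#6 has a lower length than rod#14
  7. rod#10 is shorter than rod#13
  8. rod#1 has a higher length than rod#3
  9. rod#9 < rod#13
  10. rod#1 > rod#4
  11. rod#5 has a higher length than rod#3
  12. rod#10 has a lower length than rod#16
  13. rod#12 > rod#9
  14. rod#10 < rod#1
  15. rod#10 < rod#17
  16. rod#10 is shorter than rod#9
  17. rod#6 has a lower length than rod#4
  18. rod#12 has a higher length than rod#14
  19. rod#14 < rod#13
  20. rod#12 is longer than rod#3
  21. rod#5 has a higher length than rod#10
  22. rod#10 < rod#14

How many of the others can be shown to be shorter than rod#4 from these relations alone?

5

The elements the relations force below rod#4 are rod#6, rod#10, rod#9, rod#14, rod#13 — no chain reaches any other.
That is 5.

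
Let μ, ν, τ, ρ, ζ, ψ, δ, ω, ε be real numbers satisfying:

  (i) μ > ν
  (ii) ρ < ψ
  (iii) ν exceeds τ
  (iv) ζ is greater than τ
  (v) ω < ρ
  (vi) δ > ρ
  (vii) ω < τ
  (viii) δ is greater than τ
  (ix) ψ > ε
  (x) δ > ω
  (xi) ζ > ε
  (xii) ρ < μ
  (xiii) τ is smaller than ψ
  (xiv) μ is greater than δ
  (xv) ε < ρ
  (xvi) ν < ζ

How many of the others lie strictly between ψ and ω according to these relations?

The relations place ω below ψ. An element lies strictly between them when it is forced above ω and also forced below ψ.
Above ω: {τ, ν, ρ, δ, μ, ζ}. Below ψ: {ε, τ, ρ}.
Intersection: {τ, ρ} — 2.

2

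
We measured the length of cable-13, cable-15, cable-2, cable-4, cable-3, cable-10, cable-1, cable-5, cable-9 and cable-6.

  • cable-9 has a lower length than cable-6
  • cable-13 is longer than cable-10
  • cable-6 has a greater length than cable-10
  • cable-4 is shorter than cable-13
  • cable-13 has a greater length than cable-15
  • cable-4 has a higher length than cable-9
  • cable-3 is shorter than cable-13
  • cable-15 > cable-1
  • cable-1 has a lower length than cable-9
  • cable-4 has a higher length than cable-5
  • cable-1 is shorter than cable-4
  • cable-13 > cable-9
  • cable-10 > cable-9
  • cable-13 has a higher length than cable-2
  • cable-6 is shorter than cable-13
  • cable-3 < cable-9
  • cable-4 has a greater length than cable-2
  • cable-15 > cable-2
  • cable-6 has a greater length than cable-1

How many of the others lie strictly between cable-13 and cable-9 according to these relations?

The relations place cable-9 below cable-13. An element lies strictly between them when it is forced above cable-9 and also forced below cable-13.
Above cable-9: {cable-10, cable-4, cable-6}. Below cable-13: {cable-3, cable-1, cable-2, cable-10, cable-15, cable-5, cable-4, cable-6}.
Intersection: {cable-10, cable-4, cable-6} — 3.

3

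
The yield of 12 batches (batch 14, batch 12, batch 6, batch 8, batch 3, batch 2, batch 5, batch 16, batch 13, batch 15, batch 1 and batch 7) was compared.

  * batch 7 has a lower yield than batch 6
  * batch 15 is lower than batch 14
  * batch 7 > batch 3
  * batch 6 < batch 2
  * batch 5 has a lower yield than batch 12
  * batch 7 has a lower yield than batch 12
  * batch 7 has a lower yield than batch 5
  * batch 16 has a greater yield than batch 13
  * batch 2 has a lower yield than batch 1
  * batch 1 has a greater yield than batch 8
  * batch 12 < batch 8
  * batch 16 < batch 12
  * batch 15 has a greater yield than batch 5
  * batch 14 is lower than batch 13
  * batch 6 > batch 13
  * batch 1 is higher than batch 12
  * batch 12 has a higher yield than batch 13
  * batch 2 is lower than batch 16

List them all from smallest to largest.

The consecutive links are each given: batch 3 < batch 7; batch 7 < batch 5; batch 5 < batch 15; batch 15 < batch 14; batch 14 < batch 13; batch 13 < batch 6; batch 6 < batch 2; batch 2 < batch 16; batch 16 < batch 12; batch 12 < batch 8; batch 8 < batch 1.

batch 3 < batch 7 < batch 5 < batch 15 < batch 14 < batch 13 < batch 6 < batch 2 < batch 16 < batch 12 < batch 8 < batch 1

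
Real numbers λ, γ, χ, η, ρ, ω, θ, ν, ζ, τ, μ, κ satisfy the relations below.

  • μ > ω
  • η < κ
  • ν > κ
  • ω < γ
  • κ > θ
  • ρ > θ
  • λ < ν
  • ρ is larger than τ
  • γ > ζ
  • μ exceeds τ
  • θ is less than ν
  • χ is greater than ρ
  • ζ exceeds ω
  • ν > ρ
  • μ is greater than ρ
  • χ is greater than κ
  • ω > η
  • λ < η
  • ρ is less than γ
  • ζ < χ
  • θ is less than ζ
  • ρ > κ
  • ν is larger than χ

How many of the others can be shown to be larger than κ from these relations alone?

5

The elements the relations force above κ are ρ, χ, γ, ν, μ — no chain reaches any other.
That is 5.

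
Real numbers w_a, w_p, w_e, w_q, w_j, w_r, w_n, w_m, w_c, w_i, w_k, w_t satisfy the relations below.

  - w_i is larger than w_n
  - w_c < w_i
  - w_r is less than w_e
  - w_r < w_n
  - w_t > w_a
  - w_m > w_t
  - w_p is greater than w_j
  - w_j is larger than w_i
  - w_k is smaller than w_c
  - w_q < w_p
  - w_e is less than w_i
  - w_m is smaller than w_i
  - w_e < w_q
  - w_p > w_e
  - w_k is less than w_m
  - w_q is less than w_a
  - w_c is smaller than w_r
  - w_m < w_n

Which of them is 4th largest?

Chaining the given pairs: w_k < w_c < w_r < w_e < w_q < w_a < w_t < w_m < w_n < w_i < w_j < w_p.
Counting 4 from the largest end gives w_n.

w_n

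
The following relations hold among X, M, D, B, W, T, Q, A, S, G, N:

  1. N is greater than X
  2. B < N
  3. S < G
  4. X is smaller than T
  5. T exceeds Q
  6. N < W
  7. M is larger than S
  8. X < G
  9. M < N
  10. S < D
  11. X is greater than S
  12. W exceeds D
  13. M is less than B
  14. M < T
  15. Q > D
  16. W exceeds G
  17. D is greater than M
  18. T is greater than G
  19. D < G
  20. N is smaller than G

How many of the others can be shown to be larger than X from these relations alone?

Directly above X: N, G, T.
One step further: W (4 so far).
Nothing else is reachable above X; 4 in all.

4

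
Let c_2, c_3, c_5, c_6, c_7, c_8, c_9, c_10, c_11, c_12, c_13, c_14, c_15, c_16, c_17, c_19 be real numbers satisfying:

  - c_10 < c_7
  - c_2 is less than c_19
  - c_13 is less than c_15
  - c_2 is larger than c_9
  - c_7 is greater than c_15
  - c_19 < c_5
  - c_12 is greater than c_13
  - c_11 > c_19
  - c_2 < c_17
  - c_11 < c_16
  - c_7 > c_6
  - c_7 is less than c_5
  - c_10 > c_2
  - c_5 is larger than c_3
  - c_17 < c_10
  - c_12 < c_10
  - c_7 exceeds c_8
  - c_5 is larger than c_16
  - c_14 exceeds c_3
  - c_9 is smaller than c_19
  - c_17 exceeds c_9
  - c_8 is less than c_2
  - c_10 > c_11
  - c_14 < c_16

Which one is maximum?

c_5

Chaining downward from c_5: directly below it, c_3, c_19, c_7, c_16; then c_9, c_8, c_15, c_2, c_14, c_11, c_6, c_10; then c_13, c_17, c_12.
That covers every other element, and nothing is given above c_5, so c_5 is the maximum.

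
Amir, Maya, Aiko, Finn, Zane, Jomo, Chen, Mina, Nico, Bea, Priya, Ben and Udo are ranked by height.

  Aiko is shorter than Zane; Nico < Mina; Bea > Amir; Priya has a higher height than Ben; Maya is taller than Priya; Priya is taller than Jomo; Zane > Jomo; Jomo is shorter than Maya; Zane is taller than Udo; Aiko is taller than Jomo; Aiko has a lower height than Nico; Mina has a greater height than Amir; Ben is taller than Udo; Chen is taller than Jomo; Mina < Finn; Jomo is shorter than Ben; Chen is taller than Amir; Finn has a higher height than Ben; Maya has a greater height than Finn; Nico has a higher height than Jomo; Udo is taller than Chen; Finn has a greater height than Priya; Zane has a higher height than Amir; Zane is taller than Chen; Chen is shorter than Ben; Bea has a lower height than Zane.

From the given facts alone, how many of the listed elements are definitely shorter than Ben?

The elements the relations force below Ben are Amir, Jomo, Chen, Udo — no chain reaches any other.
That is 4.

4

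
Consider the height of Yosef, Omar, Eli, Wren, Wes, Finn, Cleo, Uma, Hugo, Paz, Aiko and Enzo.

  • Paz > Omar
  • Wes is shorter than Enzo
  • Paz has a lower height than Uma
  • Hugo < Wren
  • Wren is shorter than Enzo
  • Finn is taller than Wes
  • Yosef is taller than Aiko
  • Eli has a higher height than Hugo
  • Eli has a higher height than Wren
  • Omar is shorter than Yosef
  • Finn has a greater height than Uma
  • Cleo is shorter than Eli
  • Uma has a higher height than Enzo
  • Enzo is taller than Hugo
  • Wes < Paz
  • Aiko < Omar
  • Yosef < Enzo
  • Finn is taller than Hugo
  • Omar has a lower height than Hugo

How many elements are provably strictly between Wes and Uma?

2

The relations place Wes below Uma. An element lies strictly between them when it is forced above Wes and also forced below Uma.
Above Wes: {Enzo, Paz, Finn}. Below Uma: {Aiko, Omar, Yosef, Hugo, Wren, Enzo, Paz}.
Intersection: {Enzo, Paz} — 2.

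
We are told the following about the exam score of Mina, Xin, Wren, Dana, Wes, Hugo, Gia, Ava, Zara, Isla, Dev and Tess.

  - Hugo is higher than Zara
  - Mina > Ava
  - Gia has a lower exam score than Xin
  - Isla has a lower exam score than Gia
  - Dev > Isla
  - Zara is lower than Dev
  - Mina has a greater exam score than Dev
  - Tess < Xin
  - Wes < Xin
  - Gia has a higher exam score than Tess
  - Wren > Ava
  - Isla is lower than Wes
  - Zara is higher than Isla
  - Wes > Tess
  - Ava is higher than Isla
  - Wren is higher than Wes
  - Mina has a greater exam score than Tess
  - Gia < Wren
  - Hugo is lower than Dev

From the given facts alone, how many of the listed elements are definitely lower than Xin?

From Xin the given relations immediately reach Tess, Wes, Gia.
From those, Isla — 4 in total.
Nothing else is reachable below Xin; 4 in all.

4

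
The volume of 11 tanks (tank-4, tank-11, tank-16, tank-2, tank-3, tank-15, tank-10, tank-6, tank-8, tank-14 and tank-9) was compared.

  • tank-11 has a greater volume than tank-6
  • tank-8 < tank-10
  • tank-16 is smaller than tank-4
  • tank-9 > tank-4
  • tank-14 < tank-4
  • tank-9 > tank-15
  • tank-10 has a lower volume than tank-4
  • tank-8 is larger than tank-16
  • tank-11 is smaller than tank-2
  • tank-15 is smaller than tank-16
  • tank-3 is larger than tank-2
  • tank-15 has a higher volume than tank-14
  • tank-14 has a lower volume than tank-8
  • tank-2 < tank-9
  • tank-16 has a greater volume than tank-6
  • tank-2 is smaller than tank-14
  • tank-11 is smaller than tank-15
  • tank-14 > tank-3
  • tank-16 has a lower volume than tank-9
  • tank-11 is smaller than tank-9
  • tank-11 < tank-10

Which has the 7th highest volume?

Piecing the relations together gives one ordering: tank-6 < tank-11 < tank-2 < tank-3 < tank-14 < tank-15 < tank-16 < tank-8 < tank-10 < tank-4 < tank-9.
The 7th largest is tank-14.

tank-14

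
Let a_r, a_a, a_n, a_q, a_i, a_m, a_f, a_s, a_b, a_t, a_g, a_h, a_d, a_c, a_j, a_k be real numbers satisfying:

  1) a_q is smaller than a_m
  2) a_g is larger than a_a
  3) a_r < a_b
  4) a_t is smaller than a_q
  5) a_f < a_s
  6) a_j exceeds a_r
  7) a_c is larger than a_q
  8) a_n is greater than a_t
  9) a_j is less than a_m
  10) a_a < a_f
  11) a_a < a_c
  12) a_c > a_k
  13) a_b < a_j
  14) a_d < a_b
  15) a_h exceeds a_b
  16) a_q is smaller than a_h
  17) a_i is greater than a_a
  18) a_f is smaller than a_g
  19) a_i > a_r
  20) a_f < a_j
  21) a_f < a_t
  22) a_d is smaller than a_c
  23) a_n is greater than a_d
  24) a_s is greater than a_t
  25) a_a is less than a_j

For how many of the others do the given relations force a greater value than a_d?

6

Directly above a_d: a_b, a_n, a_c.
One step further: a_j, a_h (5 so far).
One step further: a_m (6 so far).
Nothing else is reachable above a_d; 6 in all.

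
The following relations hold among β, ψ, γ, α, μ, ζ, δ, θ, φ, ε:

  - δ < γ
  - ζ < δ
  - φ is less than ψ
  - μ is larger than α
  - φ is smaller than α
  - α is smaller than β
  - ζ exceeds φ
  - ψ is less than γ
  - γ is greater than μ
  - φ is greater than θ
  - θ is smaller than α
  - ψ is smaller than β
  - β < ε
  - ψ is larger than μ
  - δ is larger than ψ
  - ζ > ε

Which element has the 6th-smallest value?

β

Piecing the relations together gives one ordering: θ < φ < α < μ < ψ < β < ε < ζ < δ < γ.
Counting 6 from the smallest end gives β.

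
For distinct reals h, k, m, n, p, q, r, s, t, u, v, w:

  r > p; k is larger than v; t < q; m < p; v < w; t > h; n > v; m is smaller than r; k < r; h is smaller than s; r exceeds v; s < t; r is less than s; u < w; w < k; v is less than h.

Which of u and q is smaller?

u

The relevant relations are u < w; w < k; k < r; r < s; s < t; t < q.
Together: u < w < k < r < s < t < q.
So u < q; u is the smaller of the two.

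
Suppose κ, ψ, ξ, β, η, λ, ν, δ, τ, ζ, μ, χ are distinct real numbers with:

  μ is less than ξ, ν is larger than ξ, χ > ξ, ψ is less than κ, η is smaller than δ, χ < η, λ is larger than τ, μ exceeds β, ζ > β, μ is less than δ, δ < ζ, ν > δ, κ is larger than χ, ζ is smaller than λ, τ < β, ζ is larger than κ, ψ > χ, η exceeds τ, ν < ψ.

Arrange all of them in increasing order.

τ < β < μ < ξ < χ < η < δ < ν < ψ < κ < ζ < λ

Nothing is placed below τ, so it is least; from there τ < β; β < μ; μ < ξ; ξ < χ; χ < η; η < δ; δ < ν; ν < ψ; ψ < κ; κ < ζ; ζ < λ, each given directly.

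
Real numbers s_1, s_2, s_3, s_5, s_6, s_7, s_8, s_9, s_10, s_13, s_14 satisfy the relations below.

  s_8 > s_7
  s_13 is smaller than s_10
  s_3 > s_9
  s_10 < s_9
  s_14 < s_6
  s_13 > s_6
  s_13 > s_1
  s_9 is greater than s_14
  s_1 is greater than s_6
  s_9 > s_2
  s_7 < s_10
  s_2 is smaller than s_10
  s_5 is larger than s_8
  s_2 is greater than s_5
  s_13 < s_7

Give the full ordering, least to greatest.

The consecutive links are each given: s_14 < s_6; s_6 < s_1; s_1 < s_13; s_13 < s_7; s_7 < s_8; s_8 < s_5; s_5 < s_2; s_2 < s_10; s_10 < s_9; s_9 < s_3.

s_14 < s_6 < s_1 < s_13 < s_7 < s_8 < s_5 < s_2 < s_10 < s_9 < s_3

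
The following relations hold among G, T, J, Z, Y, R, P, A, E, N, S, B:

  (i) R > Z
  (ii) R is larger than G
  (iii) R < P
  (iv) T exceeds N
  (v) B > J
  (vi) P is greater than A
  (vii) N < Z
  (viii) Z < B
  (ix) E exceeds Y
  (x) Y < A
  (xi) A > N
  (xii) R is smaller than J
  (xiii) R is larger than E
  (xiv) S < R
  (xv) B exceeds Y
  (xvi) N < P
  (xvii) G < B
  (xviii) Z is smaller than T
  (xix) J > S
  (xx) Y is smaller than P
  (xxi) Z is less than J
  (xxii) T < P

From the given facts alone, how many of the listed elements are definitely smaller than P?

9

The elements the relations force below P are Y, N, G, S, E, Z, A, R, T — no chain reaches any other.
That is 9.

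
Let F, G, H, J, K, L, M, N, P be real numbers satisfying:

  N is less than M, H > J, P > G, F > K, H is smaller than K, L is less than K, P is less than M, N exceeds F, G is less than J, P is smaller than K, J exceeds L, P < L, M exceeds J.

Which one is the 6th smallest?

Chaining the given pairs: G < P < L < J < H < K < F < N < M.
The 6th smallest is K.

K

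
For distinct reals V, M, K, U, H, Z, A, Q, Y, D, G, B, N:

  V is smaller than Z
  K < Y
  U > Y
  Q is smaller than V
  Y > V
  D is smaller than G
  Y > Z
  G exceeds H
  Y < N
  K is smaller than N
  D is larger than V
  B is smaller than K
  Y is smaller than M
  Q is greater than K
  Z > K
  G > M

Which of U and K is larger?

Chaining the given relations: K < Q < V < Z < Y < U.
So K < U; U is the larger of the two.

U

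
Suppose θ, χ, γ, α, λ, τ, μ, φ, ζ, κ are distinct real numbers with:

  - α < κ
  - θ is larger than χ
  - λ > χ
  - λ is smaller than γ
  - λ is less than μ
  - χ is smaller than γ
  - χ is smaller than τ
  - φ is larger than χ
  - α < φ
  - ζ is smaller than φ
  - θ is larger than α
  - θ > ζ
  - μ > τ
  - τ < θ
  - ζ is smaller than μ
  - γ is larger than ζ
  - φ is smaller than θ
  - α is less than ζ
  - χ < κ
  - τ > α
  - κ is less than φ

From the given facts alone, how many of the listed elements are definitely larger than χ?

7

The elements the relations force above χ are λ, τ, κ, μ, γ, φ, θ — no chain reaches any other.
That is 7.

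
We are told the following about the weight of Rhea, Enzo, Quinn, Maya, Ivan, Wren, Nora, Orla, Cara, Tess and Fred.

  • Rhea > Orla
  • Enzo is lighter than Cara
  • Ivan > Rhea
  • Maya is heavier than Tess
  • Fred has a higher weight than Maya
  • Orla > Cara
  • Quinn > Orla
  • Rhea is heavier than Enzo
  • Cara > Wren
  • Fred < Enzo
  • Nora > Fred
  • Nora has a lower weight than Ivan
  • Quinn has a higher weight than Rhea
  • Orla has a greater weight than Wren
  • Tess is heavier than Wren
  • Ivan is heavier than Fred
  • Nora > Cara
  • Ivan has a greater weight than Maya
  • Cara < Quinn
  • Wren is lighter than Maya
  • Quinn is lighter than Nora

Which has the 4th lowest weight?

Chaining the given pairs: Wren < Tess < Maya < Fred < Enzo < Cara < Orla < Rhea < Quinn < Nora < Ivan.
Counting 4 from the smallest end gives Fred.

Fred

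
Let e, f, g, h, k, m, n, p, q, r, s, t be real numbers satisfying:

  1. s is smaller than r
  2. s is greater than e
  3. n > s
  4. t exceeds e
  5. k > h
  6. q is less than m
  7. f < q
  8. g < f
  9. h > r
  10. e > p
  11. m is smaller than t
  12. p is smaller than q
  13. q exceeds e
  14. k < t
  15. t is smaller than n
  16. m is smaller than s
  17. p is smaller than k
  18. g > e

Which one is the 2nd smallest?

e

Piecing the relations together gives one ordering: p < e < g < f < q < m < s < r < h < k < t < n.
Counting 2 from the smallest end gives e.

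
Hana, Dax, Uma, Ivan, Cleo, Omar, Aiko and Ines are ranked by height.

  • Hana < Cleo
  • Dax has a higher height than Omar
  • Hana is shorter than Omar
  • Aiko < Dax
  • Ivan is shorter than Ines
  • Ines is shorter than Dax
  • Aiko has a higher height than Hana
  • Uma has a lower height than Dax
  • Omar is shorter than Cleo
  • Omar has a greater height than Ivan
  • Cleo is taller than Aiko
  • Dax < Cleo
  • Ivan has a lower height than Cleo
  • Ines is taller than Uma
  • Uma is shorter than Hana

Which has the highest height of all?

Cleo

Chaining downward from Cleo: directly below it, Ivan, Hana, Aiko, Omar, Dax; then Uma, Ines.
That covers every other element, and nothing is given above Cleo, so Cleo is the highest height.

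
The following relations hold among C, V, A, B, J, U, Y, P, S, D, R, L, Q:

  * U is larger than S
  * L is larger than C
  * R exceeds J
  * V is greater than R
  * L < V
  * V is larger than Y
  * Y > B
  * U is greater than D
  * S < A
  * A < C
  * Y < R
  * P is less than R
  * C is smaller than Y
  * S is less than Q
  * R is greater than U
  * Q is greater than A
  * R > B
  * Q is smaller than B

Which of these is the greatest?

Chaining downward from V: directly below it, Y, R, L; then U, B, P, C, J; then S, D, A, Q.
That covers every other element, and nothing is given above V, so V is the greatest.

V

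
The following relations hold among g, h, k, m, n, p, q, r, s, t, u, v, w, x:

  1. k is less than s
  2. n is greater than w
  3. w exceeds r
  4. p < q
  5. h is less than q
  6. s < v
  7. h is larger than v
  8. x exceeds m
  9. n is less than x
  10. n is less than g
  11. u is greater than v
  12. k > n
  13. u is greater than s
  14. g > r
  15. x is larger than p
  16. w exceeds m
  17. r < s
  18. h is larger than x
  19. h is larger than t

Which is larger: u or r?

u

Following the relations from r: r < w < n < k < s < v < u.
So r < u; u is the larger of the two.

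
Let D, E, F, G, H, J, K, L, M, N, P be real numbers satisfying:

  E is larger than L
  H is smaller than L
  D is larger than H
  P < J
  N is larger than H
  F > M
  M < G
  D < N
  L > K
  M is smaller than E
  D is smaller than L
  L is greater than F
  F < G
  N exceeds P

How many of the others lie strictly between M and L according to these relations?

1

Chaining upward from M reaches: F, G, E.
Chaining downward from L reaches: H, F, D, K.
Strictly between M and L are those in both lists: F — 1 element.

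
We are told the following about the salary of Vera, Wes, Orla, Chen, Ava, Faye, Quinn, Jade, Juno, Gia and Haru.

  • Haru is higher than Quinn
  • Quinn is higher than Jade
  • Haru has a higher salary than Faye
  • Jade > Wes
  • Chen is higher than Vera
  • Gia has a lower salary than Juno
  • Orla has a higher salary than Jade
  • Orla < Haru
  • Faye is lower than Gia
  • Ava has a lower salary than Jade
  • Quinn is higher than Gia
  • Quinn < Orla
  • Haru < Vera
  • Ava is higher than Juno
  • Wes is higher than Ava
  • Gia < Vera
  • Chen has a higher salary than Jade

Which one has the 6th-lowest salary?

Jade

Chaining the given pairs: Faye < Gia < Juno < Ava < Wes < Jade < Quinn < Orla < Haru < Vera < Chen.
The 6th smallest is Jade.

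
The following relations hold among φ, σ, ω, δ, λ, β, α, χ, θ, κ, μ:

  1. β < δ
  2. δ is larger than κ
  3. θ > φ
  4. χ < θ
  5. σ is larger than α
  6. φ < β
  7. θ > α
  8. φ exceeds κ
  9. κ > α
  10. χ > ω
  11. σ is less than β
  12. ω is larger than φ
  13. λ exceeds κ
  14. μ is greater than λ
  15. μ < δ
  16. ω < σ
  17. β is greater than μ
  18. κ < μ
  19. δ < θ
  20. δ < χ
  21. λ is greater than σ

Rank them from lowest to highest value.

The consecutive links are each given: α < κ; κ < φ; φ < ω; ω < σ; σ < λ; λ < μ; μ < β; β < δ; δ < χ; χ < θ.

α < κ < φ < ω < σ < λ < μ < β < δ < χ < θ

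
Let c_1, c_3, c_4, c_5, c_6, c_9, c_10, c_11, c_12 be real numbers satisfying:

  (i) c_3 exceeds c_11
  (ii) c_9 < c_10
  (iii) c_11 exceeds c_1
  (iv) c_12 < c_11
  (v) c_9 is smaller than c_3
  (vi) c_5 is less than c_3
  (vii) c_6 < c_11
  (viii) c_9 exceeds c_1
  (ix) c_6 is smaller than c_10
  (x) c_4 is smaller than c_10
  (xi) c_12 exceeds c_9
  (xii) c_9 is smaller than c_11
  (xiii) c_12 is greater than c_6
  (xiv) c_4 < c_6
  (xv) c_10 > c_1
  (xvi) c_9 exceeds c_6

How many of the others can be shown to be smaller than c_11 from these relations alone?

5

From c_11 the given relations immediately reach c_1, c_6, c_9, c_12.
From those, c_4 — 5 in total.
No other element is forced below c_11 by the given relations, so the count is 5.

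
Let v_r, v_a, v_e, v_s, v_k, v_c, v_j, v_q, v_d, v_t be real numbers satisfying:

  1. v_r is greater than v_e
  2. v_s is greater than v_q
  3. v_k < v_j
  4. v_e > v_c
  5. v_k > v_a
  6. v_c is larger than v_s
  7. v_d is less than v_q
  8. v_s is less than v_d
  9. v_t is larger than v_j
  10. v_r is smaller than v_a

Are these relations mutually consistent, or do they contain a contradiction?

Chaining the given relations yields v_d < v_q < v_s, so v_d < v_s. But one relation states v_s < v_d. These cannot both hold.

inconsistent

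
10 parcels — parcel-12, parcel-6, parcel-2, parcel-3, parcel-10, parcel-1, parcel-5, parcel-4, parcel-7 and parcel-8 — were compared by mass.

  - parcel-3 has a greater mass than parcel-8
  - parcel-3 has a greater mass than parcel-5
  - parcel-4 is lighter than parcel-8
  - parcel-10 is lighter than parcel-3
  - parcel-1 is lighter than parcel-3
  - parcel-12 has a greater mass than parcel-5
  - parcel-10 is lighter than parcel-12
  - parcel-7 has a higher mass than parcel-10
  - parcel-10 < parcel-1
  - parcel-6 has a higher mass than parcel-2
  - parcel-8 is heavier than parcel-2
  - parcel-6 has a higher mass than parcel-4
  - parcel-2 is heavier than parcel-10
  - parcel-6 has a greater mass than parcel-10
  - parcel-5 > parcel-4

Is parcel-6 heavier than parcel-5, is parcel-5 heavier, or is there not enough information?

undetermined

Following every chain through parcel-5: above parcel-5 we get parcel-12, parcel-3; below parcel-5 we get parcel-4.
parcel-6 is not reached, and no chain runs the other way from parcel-6 to parcel-5.
So the given relations leave the order of parcel-5 and parcel-6 undetermined.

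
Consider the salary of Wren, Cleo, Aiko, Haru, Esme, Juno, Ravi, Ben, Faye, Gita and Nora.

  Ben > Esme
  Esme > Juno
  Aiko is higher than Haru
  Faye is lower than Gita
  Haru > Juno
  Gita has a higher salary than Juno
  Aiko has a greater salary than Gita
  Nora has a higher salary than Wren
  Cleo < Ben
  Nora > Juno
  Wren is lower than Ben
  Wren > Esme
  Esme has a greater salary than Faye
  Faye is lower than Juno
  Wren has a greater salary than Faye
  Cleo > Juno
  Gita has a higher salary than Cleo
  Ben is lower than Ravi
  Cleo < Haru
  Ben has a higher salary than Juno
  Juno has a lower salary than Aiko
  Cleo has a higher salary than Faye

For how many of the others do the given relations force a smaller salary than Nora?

Directly below Nora: Juno, Wren.
One step further: Faye, Esme (4 so far).
No other element is forced below Nora by the given relations, so the count is 4.

4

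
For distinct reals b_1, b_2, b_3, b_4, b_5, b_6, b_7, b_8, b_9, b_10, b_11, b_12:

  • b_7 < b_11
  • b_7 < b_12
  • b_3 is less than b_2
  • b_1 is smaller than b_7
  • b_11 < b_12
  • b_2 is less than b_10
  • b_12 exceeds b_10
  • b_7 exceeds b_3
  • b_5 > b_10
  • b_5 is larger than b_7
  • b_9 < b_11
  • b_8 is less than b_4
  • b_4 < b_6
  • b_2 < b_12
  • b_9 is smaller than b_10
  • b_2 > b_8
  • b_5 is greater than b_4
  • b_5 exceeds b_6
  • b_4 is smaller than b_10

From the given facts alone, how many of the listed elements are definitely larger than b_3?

From b_3 the given relations immediately reach b_2, b_7.
From those, b_10, b_11, b_12, b_5 — 6 in total.
No other element is forced above b_3 by the given relations, so the count is 6.

6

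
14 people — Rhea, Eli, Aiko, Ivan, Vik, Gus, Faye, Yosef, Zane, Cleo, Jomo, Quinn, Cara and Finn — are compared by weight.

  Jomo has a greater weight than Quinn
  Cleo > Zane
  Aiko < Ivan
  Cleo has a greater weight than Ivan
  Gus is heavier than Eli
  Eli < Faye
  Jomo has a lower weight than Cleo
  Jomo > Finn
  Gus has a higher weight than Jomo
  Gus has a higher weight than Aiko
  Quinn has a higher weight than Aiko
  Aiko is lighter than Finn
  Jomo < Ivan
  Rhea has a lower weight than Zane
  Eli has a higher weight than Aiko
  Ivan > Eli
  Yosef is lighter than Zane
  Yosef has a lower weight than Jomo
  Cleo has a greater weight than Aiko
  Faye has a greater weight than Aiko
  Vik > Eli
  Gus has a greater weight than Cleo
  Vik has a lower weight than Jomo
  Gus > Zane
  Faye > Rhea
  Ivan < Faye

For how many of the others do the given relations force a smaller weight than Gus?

11

Directly below Gus: Aiko, Eli, Jomo, Zane, Cleo.
One step further: Yosef, Rhea, Vik, Finn, Quinn, Ivan (11 so far).
No other element is forced below Gus by the given relations, so the count is 11.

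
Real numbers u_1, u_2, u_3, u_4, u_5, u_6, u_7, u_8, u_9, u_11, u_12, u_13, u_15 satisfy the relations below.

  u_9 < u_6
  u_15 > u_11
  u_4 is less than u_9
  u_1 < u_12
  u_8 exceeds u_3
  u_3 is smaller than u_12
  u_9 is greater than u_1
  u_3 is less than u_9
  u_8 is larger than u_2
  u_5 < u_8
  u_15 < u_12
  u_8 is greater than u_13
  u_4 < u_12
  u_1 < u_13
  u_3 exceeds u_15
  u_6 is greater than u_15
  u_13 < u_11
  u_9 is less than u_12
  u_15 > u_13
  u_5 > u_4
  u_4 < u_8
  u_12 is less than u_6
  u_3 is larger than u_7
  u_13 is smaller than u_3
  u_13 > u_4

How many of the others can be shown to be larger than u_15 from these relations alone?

From u_15 the given relations immediately reach u_3, u_12, u_6.
From those, u_9, u_8 — 5 in total.
No other element is forced above u_15 by the given relations, so the count is 5.

5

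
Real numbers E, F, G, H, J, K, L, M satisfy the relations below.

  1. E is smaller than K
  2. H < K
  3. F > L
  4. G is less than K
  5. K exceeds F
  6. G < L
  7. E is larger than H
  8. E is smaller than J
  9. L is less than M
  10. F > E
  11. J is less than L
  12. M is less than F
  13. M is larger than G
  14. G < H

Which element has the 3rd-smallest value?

E

The consecutive relations fix a unique order: G < H < E < J < L < M < F < K.
The 3rd smallest is E.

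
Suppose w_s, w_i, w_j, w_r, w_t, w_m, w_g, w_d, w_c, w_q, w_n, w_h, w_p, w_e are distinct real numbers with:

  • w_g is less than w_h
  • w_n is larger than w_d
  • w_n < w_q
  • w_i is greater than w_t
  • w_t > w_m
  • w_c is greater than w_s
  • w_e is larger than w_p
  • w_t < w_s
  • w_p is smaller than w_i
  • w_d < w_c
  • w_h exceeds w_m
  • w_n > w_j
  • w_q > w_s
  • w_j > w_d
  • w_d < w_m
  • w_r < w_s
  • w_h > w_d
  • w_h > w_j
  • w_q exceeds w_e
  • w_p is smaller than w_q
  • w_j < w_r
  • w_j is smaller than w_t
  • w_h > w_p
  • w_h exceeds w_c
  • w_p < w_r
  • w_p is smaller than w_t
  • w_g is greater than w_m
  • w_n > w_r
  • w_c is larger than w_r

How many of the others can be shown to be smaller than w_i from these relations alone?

5

Directly below w_i: w_p, w_t.
One step further: w_m, w_j (4 so far).
One step further: w_d (5 so far).
Nothing else is reachable below w_i; 5 in all.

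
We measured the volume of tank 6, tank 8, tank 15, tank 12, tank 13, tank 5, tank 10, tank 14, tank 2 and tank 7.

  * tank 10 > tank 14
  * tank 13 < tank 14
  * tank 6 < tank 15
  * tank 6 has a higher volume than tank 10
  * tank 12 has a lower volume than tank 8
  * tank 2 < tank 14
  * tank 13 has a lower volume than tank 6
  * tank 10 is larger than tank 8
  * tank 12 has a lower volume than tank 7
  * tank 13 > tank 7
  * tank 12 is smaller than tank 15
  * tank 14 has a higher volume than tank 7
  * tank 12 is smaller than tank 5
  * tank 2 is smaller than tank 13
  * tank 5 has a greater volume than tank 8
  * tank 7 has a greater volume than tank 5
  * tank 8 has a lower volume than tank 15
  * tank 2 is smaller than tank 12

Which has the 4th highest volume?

tank 14

Piecing the relations together gives one ordering: tank 2 < tank 12 < tank 8 < tank 5 < tank 7 < tank 13 < tank 14 < tank 10 < tank 6 < tank 15.
Counting 4 from the largest end gives tank 14.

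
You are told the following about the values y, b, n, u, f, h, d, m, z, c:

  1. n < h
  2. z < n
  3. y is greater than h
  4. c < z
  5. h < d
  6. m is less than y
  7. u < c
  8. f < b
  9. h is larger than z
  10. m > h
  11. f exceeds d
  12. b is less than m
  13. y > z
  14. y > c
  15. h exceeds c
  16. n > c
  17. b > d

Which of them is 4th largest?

Chaining the given pairs: u < c < z < n < h < d < f < b < m < y.
The 4th largest is f.

f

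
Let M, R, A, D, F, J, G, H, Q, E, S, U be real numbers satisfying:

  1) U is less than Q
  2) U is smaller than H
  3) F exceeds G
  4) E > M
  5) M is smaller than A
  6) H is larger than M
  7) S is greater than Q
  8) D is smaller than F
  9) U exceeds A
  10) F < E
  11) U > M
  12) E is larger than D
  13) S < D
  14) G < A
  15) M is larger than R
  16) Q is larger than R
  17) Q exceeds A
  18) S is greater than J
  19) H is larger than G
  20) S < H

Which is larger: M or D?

D

M < A and A < U give M < U.
With U < Q: M < A < U < Q.
With Q < S: M < A < U < Q < S.
Then S < D extends the chain to D.
So M < D; D is the larger of the two.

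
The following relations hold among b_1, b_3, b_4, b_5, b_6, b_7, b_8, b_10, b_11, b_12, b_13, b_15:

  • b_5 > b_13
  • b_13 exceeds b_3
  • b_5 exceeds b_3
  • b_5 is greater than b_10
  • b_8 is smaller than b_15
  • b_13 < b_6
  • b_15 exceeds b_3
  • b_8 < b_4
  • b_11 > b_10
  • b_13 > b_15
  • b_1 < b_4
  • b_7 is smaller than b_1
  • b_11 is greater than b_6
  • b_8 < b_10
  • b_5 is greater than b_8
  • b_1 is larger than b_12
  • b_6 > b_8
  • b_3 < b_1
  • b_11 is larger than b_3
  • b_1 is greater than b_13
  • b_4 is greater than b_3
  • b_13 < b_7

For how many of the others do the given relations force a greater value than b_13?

6

Directly above b_13: b_6, b_7, b_1, b_5.
One step further: b_4, b_11 (6 so far).
No other element is forced above b_13 by the given relations, so the count is 6.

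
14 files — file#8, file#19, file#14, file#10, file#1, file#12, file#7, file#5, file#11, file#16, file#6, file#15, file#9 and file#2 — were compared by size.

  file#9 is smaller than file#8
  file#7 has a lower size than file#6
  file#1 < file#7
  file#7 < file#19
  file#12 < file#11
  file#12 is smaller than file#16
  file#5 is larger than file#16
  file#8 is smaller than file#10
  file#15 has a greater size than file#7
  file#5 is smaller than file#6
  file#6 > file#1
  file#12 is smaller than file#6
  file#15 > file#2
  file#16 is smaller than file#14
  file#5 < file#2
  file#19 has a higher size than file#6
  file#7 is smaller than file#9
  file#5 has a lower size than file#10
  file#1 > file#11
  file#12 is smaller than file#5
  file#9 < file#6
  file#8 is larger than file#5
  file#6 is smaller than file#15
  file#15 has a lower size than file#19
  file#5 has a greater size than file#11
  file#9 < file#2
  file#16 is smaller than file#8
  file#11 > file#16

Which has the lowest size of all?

file#16 is not least since file#12 < file#16; file#11 is not least since file#12 < file#11; file#1 is not least since file#11 < file#1; file#5 is not least since file#11 < file#5; file#14 is not least since file#16 < file#14; file#7 is not least since file#1 < file#7; file#9 is not least since file#7 < file#9; file#2 is not least since file#5 < file#2; file#6 is not least since file#5 < file#6; file#8 is not least since file#9 < file#8; file#10 is not least since file#5 < file#10; file#15 is not least since file#7 < file#15; file#19 is not least since file#15 < file#19.
Only file#12 has nothing below it, so file#12 is the lowest size.

file#12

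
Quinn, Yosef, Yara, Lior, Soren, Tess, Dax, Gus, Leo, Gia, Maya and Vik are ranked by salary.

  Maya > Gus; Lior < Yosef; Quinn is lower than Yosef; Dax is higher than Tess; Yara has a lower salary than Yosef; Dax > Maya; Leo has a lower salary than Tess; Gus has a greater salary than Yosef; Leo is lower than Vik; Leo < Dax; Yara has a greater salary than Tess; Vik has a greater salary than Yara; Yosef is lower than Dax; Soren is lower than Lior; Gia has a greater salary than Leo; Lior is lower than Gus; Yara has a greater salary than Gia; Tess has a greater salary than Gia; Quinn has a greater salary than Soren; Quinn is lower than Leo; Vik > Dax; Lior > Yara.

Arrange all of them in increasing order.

Nothing is placed below Soren, so it is least; from there Soren < Quinn; Quinn < Leo; Leo < Gia; Gia < Tess; Tess < Yara; Yara < Lior; Lior < Yosef; Yosef < Gus; Gus < Maya; Maya < Dax; Dax < Vik, each given directly.

Soren < Quinn < Leo < Gia < Tess < Yara < Lior < Yosef < Gus < Maya < Dax < Vik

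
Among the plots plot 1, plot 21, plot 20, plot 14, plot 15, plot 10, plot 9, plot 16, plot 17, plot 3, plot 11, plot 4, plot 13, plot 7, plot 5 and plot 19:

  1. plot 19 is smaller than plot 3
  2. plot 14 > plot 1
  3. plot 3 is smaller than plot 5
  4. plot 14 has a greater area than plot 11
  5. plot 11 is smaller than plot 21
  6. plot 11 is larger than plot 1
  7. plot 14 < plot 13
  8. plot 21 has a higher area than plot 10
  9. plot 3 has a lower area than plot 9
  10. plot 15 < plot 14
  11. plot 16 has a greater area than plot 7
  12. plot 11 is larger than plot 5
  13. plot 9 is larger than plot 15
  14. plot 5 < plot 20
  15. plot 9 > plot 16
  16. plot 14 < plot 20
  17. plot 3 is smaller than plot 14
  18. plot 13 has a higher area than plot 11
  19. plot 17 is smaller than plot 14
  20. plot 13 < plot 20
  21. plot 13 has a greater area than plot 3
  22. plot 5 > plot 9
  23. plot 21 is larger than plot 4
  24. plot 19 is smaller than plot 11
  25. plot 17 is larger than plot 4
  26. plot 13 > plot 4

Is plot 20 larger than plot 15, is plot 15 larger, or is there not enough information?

plot 15 < plot 9 and plot 9 < plot 5 give plot 15 < plot 5.
With plot 5 < plot 11: plot 15 < plot 9 < plot 5 < plot 11.
Then plot 11 < plot 14 extends the chain to plot 14.
With plot 14 < plot 13: plot 15 < plot 9 < plot 5 < plot 11 < plot 14 < plot 13.
With plot 13 < plot 20: plot 15 < plot 9 < plot 5 < plot 11 < plot 14 < plot 13 < plot 20.
So plot 20 is larger.

plot 20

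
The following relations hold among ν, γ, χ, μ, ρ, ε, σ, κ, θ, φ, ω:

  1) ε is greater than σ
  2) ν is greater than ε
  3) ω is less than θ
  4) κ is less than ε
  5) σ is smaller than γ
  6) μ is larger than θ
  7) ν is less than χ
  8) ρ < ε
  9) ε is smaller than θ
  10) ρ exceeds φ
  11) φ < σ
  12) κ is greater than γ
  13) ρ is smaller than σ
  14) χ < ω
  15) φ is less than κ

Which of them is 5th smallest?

The consecutive relations fix a unique order: φ < ρ < σ < γ < κ < ε < ν < χ < ω < θ < μ.
Counting 5 from the smallest end gives κ.

κ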